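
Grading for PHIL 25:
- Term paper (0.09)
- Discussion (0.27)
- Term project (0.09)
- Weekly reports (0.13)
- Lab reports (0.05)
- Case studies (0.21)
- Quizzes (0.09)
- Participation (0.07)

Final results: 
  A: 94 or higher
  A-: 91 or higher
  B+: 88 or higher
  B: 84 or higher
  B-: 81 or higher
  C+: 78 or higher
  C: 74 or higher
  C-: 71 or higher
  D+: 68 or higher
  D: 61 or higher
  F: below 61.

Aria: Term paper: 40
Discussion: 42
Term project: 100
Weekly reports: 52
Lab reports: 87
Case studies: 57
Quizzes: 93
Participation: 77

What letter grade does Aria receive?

F

Weighted total:
  Term paper 40 × 0.09 = 3.6
  Discussion 42 × 0.27 = 11.34
  Term project 100 × 0.09 = 9
  Weekly reports 52 × 0.13 = 6.76
  Lab reports 87 × 0.05 = 4.35
  Case studies 57 × 0.21 = 11.97
  Quizzes 93 × 0.09 = 8.37
  Participation 77 × 0.07 = 5.39
Sum = 60.78
60.78 < 61 → F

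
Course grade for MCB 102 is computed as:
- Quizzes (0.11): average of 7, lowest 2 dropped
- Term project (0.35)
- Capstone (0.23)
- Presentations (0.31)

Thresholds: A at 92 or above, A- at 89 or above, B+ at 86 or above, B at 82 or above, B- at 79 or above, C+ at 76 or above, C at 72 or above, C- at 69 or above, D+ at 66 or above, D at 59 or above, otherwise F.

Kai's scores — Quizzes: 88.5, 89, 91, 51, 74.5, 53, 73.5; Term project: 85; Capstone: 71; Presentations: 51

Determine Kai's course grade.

C-

Quizzes: drop 51, 53 → average of remaining 5 = 416.5/5 = 83.3
Weighted total:
  Quizzes 83.3 × 0.11 = 9.163
  Term project 85 × 0.35 = 29.75
  Capstone 71 × 0.23 = 16.33
  Presentations 51 × 0.31 = 15.81
Sum = 71.053
71.053 is ≥ 69 and < 72 → C-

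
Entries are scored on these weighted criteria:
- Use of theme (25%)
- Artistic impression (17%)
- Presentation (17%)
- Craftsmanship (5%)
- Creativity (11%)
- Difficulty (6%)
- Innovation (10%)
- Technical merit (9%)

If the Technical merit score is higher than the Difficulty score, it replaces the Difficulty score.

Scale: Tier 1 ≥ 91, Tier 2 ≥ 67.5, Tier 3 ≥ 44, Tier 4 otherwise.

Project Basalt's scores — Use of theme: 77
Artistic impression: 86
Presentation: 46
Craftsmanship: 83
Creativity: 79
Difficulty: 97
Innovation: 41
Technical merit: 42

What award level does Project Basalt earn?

Tier 2

Technical merit (42) ≤ Difficulty (97), so Difficulty stays at 97.
Weighted total:
  Use of theme 77 × 0.25 = 19.25
  Artistic impression 86 × 0.17 = 14.62
  Presentation 46 × 0.17 = 7.82
  Craftsmanship 83 × 0.05 = 4.15
  Creativity 79 × 0.11 = 8.69
  Difficulty 97 × 0.06 = 5.82
  Innovation 41 × 0.1 = 4.1
  Technical merit 42 × 0.09 = 3.78
Sum = 68.23
68.23 is ≥ 67.5 and < 91 → Tier 2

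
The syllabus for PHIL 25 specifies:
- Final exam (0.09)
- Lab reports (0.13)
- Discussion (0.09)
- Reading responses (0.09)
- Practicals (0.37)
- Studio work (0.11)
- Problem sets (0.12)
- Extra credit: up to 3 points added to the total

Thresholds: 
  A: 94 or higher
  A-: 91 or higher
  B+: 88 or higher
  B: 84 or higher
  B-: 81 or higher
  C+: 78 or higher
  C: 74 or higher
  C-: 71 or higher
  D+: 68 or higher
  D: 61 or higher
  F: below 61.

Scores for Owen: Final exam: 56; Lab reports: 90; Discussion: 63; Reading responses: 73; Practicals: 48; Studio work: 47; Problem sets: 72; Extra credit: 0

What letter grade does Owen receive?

F

Weighted total:
  Final exam 56 × 0.09 = 5.04
  Lab reports 90 × 0.13 = 11.7
  Discussion 63 × 0.09 = 5.67
  Reading responses 73 × 0.09 = 6.57
  Practicals 48 × 0.37 = 17.76
  Studio work 47 × 0.11 = 5.17
  Problem sets 72 × 0.12 = 8.64
Sum = 60.55
Extra credit: 60.55 + 0 = 60.55
60.55 < 61 → F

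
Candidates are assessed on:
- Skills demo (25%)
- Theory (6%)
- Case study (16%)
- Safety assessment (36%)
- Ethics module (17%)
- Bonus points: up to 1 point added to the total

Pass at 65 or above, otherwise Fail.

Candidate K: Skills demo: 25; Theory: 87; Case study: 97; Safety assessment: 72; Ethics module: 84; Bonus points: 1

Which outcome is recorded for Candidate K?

Pass

Weighted total:
  Skills demo 25 × 0.25 = 6.25
  Theory 87 × 0.06 = 5.22
  Case study 97 × 0.16 = 15.52
  Safety assessment 72 × 0.36 = 25.92
  Ethics module 84 × 0.17 = 14.28
Sum = 67.19
Bonus points: 67.19 + 1 = 68.19
68.19 ≥ 65 → Pass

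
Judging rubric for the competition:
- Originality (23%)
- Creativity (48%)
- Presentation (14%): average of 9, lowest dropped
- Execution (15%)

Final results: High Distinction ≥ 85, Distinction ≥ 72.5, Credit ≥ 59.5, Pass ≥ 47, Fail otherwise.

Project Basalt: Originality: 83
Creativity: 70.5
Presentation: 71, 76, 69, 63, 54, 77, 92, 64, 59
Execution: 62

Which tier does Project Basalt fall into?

Credit

Presentation: drop 54 → average of remaining 8 = 571/8 = 71.375
Weighted total:
  Originality 83 × 0.23 = 19.09
  Creativity 70.5 × 0.48 = 33.84
  Presentation 71.375 × 0.14 = 9.9925
  Execution 62 × 0.15 = 9.3
Sum = 72.2225
72.2225 is ≥ 59.5 and < 72.5 → Credit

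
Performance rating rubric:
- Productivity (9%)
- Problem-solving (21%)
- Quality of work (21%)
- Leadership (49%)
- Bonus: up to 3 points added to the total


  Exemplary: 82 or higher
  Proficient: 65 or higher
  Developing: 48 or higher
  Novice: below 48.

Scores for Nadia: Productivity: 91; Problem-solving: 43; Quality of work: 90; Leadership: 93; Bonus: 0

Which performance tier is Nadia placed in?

Proficient

Weighted total:
  Productivity 91 × 0.09 = 8.19
  Problem-solving 43 × 0.21 = 9.03
  Quality of work 90 × 0.21 = 18.9
  Leadership 93 × 0.49 = 45.57
Sum = 81.69
Bonus: 81.69 + 0 = 81.69
81.69 is ≥ 65 and < 82 → Proficient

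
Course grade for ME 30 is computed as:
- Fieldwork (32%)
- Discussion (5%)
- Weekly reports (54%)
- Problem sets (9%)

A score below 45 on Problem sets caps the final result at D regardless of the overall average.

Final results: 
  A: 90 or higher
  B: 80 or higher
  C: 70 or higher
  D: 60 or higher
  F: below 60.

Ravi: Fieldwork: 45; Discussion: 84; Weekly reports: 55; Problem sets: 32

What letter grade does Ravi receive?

Problem sets score 32 < 45: minimum not met.
Weighted total:
  Fieldwork 45 × 0.32 = 14.4
  Discussion 84 × 0.05 = 4.2
  Weekly reports 55 × 0.54 = 29.7
  Problem sets 32 × 0.09 = 2.88
Sum = 51.18
51.18 would be F; cap at D applies → F.

F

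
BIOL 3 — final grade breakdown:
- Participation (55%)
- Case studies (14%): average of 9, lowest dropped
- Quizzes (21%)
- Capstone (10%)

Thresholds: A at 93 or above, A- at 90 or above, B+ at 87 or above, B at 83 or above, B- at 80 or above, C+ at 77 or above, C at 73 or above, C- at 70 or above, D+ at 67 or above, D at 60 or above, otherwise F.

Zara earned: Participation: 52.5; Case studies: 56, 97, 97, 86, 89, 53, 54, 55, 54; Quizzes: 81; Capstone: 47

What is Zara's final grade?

D

Case studies: drop 53 → average of remaining 8 = 588/8 = 73.5
Weighted total:
  Participation 52.5 × 0.55 = 28.875
  Case studies 73.5 × 0.14 = 10.29
  Quizzes 81 × 0.21 = 17.01
  Capstone 47 × 0.1 = 4.7
Sum = 60.875
60.875 is ≥ 60 and < 67 → D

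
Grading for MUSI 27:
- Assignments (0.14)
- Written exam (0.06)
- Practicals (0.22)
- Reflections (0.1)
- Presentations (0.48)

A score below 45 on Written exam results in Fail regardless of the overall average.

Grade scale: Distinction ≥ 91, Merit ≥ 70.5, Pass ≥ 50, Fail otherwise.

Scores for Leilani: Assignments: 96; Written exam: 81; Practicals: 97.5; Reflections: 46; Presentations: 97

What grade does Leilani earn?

Written exam score 81 ≥ 45: minimum met.
Weighted total:
  Assignments 96 × 0.14 = 13.44
  Written exam 81 × 0.06 = 4.86
  Practicals 97.5 × 0.22 = 21.45
  Reflections 46 × 0.1 = 4.6
  Presentations 97 × 0.48 = 46.56
Sum = 90.91
90.91 is ≥ 70.5 and < 91 → Merit

Merit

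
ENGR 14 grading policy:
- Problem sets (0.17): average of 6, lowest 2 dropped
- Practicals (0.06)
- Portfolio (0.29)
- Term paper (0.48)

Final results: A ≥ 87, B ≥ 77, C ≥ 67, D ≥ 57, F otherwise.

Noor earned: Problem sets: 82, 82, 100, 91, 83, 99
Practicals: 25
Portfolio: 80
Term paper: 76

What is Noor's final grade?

B

Problem sets: drop 82, 82 → average of remaining 4 = 373/4 = 93.25
Weighted total:
  Problem sets 93.25 × 0.17 = 15.8525
  Practicals 25 × 0.06 = 1.5
  Portfolio 80 × 0.29 = 23.2
  Term paper 76 × 0.48 = 36.48
Sum = 77.0325
77.0325 is ≥ 77 and < 87 → B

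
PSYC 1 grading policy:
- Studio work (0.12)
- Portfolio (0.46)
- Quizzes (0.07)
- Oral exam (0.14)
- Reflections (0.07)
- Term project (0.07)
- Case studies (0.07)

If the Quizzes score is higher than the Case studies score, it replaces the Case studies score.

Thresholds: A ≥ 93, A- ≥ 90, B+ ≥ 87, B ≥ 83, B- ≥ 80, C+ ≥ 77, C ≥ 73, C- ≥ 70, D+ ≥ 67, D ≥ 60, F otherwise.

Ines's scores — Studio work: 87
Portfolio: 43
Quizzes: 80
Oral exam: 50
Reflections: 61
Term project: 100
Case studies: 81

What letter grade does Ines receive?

Quizzes (80) ≤ Case studies (81), so Case studies stays at 81.
Weighted total:
  Studio work 87 × 0.12 = 10.44
  Portfolio 43 × 0.46 = 19.78
  Quizzes 80 × 0.07 = 5.6
  Oral exam 50 × 0.14 = 7
  Reflections 61 × 0.07 = 4.27
  Term project 100 × 0.07 = 7
  Case studies 81 × 0.07 = 5.67
Sum = 59.76
59.76 < 60 → F

F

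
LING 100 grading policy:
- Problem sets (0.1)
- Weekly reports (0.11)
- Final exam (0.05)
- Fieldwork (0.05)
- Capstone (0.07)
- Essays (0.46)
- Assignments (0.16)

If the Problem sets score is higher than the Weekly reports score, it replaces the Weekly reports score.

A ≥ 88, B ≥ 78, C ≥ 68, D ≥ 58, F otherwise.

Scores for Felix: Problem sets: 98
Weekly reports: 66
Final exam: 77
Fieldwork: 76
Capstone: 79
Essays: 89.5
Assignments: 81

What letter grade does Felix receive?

Problem sets (98) > Weekly reports (66), so Weekly reports counts as 98.
Weighted total:
  Problem sets 98 × 0.1 = 9.8
  Weekly reports 98 × 0.11 = 10.78
  Final exam 77 × 0.05 = 3.85
  Fieldwork 76 × 0.05 = 3.8
  Capstone 79 × 0.07 = 5.53
  Essays 89.5 × 0.46 = 41.17
  Assignments 81 × 0.16 = 12.96
Sum = 87.89
87.89 is ≥ 78 and < 88 → B

B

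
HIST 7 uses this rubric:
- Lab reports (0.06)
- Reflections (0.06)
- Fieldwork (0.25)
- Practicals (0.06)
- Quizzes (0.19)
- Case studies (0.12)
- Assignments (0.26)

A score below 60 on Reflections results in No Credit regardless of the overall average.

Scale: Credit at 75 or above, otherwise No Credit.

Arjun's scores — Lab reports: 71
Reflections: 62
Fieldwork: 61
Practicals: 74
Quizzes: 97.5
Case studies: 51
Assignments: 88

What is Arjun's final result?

Credit

Reflections score 62 ≥ 60: minimum met.
Weighted total:
  Lab reports 71 × 0.06 = 4.26
  Reflections 62 × 0.06 = 3.72
  Fieldwork 61 × 0.25 = 15.25
  Practicals 74 × 0.06 = 4.44
  Quizzes 97.5 × 0.19 = 18.525
  Case studies 51 × 0.12 = 6.12
  Assignments 88 × 0.26 = 22.88
Sum = 75.195
75.195 ≥ 75 → Credit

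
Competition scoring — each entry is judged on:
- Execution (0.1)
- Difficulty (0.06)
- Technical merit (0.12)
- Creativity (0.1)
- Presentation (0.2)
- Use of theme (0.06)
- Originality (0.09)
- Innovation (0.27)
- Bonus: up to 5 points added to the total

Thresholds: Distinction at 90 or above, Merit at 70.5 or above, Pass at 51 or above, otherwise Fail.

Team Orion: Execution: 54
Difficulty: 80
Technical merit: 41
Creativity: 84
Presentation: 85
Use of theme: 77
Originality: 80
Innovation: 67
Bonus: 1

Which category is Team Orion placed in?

Weighted total:
  Execution 54 × 0.1 = 5.4
  Difficulty 80 × 0.06 = 4.8
  Technical merit 41 × 0.12 = 4.92
  Creativity 84 × 0.1 = 8.4
  Presentation 85 × 0.2 = 17
  Use of theme 77 × 0.06 = 4.62
  Originality 80 × 0.09 = 7.2
  Innovation 67 × 0.27 = 18.09
Sum = 70.43
Bonus: 70.43 + 1 = 71.43
71.43 is ≥ 70.5 and < 90 → Merit

Merit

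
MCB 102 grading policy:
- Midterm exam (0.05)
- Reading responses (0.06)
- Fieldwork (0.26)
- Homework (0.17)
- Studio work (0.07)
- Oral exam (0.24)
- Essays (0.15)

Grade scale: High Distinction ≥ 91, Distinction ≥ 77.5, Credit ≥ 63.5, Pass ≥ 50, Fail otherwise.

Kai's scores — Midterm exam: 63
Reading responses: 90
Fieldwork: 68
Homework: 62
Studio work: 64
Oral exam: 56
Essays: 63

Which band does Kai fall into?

Weighted total:
  Midterm exam 63 × 0.05 = 3.15
  Reading responses 90 × 0.06 = 5.4
  Fieldwork 68 × 0.26 = 17.68
  Homework 62 × 0.17 = 10.54
  Studio work 64 × 0.07 = 4.48
  Oral exam 56 × 0.24 = 13.44
  Essays 63 × 0.15 = 9.45
Sum = 64.14
64.14 is ≥ 63.5 and < 77.5 → Credit

Credit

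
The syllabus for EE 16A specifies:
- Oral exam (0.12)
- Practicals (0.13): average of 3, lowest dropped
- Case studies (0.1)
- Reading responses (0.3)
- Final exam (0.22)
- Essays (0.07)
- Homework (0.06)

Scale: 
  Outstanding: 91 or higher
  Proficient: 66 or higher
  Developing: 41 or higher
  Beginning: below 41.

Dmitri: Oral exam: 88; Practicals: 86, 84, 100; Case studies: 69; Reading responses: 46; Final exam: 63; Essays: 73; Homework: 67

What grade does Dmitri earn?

Practicals: drop 84 → average of remaining 2 = 186/2 = 93
Weighted total:
  Oral exam 88 × 0.12 = 10.56
  Practicals 93 × 0.13 = 12.09
  Case studies 69 × 0.1 = 6.9
  Reading responses 46 × 0.3 = 13.8
  Final exam 63 × 0.22 = 13.86
  Essays 73 × 0.07 = 5.11
  Homework 67 × 0.06 = 4.02
Sum = 66.34
66.34 is ≥ 66 and < 91 → Proficient

Proficient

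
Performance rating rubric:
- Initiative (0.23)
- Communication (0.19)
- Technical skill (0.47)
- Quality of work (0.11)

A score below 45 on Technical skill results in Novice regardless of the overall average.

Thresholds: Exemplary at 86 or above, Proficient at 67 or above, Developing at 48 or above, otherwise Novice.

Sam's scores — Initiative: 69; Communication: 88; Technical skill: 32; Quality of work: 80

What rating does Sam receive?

Technical skill score 32 < 45: minimum not met.
Weighted total:
  Initiative 69 × 0.23 = 15.87
  Communication 88 × 0.19 = 16.72
  Technical skill 32 × 0.47 = 15.04
  Quality of work 80 × 0.11 = 8.8
Sum = 56.43
Because the Technical skill minimum was not met, the result is Novice.

Novice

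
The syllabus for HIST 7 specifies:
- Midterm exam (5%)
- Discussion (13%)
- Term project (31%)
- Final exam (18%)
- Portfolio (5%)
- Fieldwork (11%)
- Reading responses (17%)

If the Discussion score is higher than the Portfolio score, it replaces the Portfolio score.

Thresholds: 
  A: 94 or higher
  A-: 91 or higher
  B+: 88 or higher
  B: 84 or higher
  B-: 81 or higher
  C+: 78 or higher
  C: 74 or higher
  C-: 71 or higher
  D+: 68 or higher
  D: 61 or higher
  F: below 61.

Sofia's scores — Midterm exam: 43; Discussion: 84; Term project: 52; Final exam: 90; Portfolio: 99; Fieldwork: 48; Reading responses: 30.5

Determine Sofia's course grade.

Discussion (84) ≤ Portfolio (99), so Portfolio stays at 99.
Weighted total:
  Midterm exam 43 × 0.05 = 2.15
  Discussion 84 × 0.13 = 10.92
  Term project 52 × 0.31 = 16.12
  Final exam 90 × 0.18 = 16.2
  Portfolio 99 × 0.05 = 4.95
  Fieldwork 48 × 0.11 = 5.28
  Reading responses 30.5 × 0.17 = 5.185
Sum = 60.805
60.805 < 61 → F

F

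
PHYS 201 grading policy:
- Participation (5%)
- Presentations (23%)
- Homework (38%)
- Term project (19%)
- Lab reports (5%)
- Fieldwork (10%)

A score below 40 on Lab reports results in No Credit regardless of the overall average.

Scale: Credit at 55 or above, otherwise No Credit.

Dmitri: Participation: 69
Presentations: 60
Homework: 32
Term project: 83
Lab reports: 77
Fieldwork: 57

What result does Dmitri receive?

Lab reports score 77 ≥ 40: minimum met.
Weighted total:
  Participation 69 × 0.05 = 3.45
  Presentations 60 × 0.23 = 13.8
  Homework 32 × 0.38 = 12.16
  Term project 83 × 0.19 = 15.77
  Lab reports 77 × 0.05 = 3.85
  Fieldwork 57 × 0.1 = 5.7
Sum = 54.73
54.73 < 55 → No Credit

No Credit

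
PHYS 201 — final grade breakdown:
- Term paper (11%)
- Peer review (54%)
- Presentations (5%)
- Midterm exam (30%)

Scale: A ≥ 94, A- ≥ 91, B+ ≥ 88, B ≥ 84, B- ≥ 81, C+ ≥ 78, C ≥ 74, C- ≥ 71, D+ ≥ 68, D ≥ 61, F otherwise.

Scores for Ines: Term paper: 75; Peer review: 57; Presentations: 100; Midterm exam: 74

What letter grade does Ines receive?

Weighted total:
  Term paper 75 × 0.11 = 8.25
  Peer review 57 × 0.54 = 30.78
  Presentations 100 × 0.05 = 5
  Midterm exam 74 × 0.3 = 22.2
Sum = 66.23
66.23 is ≥ 61 and < 68 → D

D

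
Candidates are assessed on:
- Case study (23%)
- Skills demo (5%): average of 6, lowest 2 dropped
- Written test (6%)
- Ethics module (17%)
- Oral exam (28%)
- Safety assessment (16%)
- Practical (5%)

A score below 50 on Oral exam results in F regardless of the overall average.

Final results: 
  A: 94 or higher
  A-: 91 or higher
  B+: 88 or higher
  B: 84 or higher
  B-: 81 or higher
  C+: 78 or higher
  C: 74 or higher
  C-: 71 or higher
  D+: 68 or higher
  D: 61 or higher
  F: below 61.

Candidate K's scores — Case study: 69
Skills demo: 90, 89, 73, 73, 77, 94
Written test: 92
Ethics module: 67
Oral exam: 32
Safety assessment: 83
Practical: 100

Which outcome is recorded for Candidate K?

Skills demo: drop 73, 73 → average of remaining 4 = 350/4 = 87.5
Oral exam score 32 < 50: minimum not met.
Weighted total:
  Case study 69 × 0.23 = 15.87
  Skills demo 87.5 × 0.05 = 4.375
  Written test 92 × 0.06 = 5.52
  Ethics module 67 × 0.17 = 11.39
  Oral exam 32 × 0.28 = 8.96
  Safety assessment 83 × 0.16 = 13.28
  Practical 100 × 0.05 = 5
Sum = 64.395
Because the Oral exam minimum was not met, the result is F.

F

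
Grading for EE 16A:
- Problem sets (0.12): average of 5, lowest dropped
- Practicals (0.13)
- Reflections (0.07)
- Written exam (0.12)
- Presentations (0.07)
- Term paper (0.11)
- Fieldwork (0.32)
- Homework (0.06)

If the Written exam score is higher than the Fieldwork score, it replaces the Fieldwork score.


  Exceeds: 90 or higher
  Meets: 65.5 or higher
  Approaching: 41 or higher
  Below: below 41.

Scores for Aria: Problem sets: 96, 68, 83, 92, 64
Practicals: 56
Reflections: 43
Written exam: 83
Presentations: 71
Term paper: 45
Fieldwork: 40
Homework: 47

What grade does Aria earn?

Meets

Problem sets: drop 64 → average of remaining 4 = 339/4 = 84.75
Written exam (83) > Fieldwork (40), so Fieldwork counts as 83.
Weighted total:
  Problem sets 84.75 × 0.12 = 10.17
  Practicals 56 × 0.13 = 7.28
  Reflections 43 × 0.07 = 3.01
  Written exam 83 × 0.12 = 9.96
  Presentations 71 × 0.07 = 4.97
  Term paper 45 × 0.11 = 4.95
  Fieldwork 83 × 0.32 = 26.56
  Homework 47 × 0.06 = 2.82
Sum = 69.72
69.72 is ≥ 65.5 and < 90 → Meets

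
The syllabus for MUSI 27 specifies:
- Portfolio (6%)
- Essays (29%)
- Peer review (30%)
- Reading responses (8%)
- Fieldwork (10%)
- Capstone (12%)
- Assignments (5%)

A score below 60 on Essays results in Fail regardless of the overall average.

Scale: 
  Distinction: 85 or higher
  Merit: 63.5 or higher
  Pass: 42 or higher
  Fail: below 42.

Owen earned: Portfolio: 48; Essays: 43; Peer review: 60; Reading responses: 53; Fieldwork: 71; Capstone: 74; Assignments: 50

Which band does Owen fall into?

Fail

Essays score 43 < 60: minimum not met.
Weighted total:
  Portfolio 48 × 0.06 = 2.88
  Essays 43 × 0.29 = 12.47
  Peer review 60 × 0.3 = 18
  Reading responses 53 × 0.08 = 4.24
  Fieldwork 71 × 0.1 = 7.1
  Capstone 74 × 0.12 = 8.88
  Assignments 50 × 0.05 = 2.5
Sum = 56.07
Because the Essays minimum was not met, the result is Fail.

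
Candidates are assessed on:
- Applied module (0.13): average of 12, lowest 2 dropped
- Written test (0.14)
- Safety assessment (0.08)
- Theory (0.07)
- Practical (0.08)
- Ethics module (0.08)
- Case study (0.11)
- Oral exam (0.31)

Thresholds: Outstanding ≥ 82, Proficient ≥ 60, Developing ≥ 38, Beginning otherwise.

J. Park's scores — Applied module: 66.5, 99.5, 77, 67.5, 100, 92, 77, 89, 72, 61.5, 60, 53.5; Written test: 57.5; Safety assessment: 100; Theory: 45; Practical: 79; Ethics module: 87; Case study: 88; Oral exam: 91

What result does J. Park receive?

Proficient

Applied module: drop 53.5, 60 → average of remaining 10 = 802/10 = 80.2
Weighted total:
  Applied module 80.2 × 0.13 = 10.426
  Written test 57.5 × 0.14 = 8.05
  Safety assessment 100 × 0.08 = 8
  Theory 45 × 0.07 = 3.15
  Practical 79 × 0.08 = 6.32
  Ethics module 87 × 0.08 = 6.96
  Case study 88 × 0.11 = 9.68
  Oral exam 91 × 0.31 = 28.21
Sum = 80.796
80.796 is ≥ 60 and < 82 → Proficient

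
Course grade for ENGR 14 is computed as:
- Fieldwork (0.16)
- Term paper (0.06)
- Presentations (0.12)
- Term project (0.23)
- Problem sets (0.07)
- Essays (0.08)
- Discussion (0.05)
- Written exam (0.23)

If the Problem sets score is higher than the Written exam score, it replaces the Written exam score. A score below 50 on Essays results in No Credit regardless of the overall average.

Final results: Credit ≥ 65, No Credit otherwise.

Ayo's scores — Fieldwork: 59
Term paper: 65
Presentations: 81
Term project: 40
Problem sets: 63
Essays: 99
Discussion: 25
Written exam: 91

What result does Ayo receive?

Credit

Problem sets (63) ≤ Written exam (91), so Written exam stays at 91.
Essays score 99 ≥ 50: minimum met.
Weighted total:
  Fieldwork 59 × 0.16 = 9.44
  Term paper 65 × 0.06 = 3.9
  Presentations 81 × 0.12 = 9.72
  Term project 40 × 0.23 = 9.2
  Problem sets 63 × 0.07 = 4.41
  Essays 99 × 0.08 = 7.92
  Discussion 25 × 0.05 = 1.25
  Written exam 91 × 0.23 = 20.93
Sum = 66.77
66.77 ≥ 65 → Credit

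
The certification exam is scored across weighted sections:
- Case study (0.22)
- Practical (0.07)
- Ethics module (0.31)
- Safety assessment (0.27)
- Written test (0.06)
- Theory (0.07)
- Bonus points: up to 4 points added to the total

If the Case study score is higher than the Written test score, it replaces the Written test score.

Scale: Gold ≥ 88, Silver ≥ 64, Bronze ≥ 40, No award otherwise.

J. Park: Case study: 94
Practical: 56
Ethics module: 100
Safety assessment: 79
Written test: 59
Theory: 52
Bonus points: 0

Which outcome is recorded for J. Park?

Case study (94) > Written test (59), so Written test counts as 94.
Weighted total:
  Case study 94 × 0.22 = 20.68
  Practical 56 × 0.07 = 3.92
  Ethics module 100 × 0.31 = 31
  Safety assessment 79 × 0.27 = 21.33
  Written test 94 × 0.06 = 5.64
  Theory 52 × 0.07 = 3.64
Sum = 86.21
Bonus points: 86.21 + 0 = 86.21
86.21 is ≥ 64 and < 88 → Silver

Silver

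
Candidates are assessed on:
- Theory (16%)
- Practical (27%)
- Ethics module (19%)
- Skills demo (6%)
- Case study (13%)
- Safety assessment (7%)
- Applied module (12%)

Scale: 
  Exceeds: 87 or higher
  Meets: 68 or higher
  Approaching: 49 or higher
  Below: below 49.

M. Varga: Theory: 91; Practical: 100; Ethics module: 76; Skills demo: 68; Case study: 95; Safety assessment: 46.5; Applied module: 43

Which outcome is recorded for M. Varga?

Weighted total:
  Theory 91 × 0.16 = 14.56
  Practical 100 × 0.27 = 27
  Ethics module 76 × 0.19 = 14.44
  Skills demo 68 × 0.06 = 4.08
  Case study 95 × 0.13 = 12.35
  Safety assessment 46.5 × 0.07 = 3.255
  Applied module 43 × 0.12 = 5.16
Sum = 80.845
80.845 is ≥ 68 and < 87 → Meets

Meets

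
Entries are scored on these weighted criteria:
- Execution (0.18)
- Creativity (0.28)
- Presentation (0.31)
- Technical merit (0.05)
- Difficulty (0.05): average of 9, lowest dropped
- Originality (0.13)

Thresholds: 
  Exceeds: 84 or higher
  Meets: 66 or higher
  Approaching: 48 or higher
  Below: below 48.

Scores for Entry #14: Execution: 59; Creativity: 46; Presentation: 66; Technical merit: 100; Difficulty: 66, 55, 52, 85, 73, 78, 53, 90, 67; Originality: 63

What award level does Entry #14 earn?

Difficulty: drop 52 → average of remaining 8 = 567/8 = 70.875
Weighted total:
  Execution 59 × 0.18 = 10.62
  Creativity 46 × 0.28 = 12.88
  Presentation 66 × 0.31 = 20.46
  Technical merit 100 × 0.05 = 5
  Difficulty 70.875 × 0.05 = 3.54375
  Originality 63 × 0.13 = 8.19
Sum = 60.69375
60.69375 is ≥ 48 and < 66 → Approaching

Approaching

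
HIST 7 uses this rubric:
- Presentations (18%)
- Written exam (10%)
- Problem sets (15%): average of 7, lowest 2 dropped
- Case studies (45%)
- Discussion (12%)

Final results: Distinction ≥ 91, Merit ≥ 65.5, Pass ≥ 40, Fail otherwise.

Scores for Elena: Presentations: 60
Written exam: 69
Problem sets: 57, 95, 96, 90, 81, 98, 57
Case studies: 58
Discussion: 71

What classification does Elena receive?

Merit

Problem sets: drop 57, 57 → average of remaining 5 = 460/5 = 92
Weighted total:
  Presentations 60 × 0.18 = 10.8
  Written exam 69 × 0.1 = 6.9
  Problem sets 92 × 0.15 = 13.8
  Case studies 58 × 0.45 = 26.1
  Discussion 71 × 0.12 = 8.52
Sum = 66.12
66.12 is ≥ 65.5 and < 91 → Merit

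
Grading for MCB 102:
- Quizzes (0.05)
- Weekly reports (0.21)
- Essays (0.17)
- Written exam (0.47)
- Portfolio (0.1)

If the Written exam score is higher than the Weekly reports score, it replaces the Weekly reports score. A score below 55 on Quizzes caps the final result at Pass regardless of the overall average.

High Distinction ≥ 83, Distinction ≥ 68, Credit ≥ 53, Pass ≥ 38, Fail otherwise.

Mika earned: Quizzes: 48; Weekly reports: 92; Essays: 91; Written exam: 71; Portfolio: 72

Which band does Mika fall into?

Written exam (71) ≤ Weekly reports (92), so Weekly reports stays at 92.
Quizzes score 48 < 55: minimum not met.
Weighted total:
  Quizzes 48 × 0.05 = 2.4
  Weekly reports 92 × 0.21 = 19.32
  Essays 91 × 0.17 = 15.47
  Written exam 71 × 0.47 = 33.37
  Portfolio 72 × 0.1 = 7.2
Sum = 77.76
77.76 would be Distinction; cap at Pass applies → Pass.

Pass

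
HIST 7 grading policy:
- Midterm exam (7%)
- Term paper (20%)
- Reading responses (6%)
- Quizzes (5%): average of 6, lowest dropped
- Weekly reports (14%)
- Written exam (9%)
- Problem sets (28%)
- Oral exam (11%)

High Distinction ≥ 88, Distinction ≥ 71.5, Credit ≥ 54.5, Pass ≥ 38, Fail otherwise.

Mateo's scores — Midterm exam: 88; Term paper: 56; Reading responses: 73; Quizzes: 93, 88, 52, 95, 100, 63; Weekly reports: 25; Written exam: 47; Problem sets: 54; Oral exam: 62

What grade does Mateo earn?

Quizzes: drop 52 → average of remaining 5 = 439/5 = 87.8
Weighted total:
  Midterm exam 88 × 0.07 = 6.16
  Term paper 56 × 0.2 = 11.2
  Reading responses 73 × 0.06 = 4.38
  Quizzes 87.8 × 0.05 = 4.39
  Weekly reports 25 × 0.14 = 3.5
  Written exam 47 × 0.09 = 4.23
  Problem sets 54 × 0.28 = 15.12
  Oral exam 62 × 0.11 = 6.82
Sum = 55.8
55.8 is ≥ 54.5 and < 71.5 → Credit

Credit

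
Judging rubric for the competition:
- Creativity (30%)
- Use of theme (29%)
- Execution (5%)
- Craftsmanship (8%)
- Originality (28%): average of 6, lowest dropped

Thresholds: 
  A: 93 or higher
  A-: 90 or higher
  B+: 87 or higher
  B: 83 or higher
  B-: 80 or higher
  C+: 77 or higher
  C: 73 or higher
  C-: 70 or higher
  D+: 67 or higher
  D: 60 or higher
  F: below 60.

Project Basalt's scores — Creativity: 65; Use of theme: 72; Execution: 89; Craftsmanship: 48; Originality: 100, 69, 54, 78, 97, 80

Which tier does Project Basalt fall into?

C-

Originality: drop 54 → average of remaining 5 = 424/5 = 84.8
Weighted total:
  Creativity 65 × 0.3 = 19.5
  Use of theme 72 × 0.29 = 20.88
  Execution 89 × 0.05 = 4.45
  Craftsmanship 48 × 0.08 = 3.84
  Originality 84.8 × 0.28 = 23.744
Sum = 72.414
72.414 is ≥ 70 and < 73 → C-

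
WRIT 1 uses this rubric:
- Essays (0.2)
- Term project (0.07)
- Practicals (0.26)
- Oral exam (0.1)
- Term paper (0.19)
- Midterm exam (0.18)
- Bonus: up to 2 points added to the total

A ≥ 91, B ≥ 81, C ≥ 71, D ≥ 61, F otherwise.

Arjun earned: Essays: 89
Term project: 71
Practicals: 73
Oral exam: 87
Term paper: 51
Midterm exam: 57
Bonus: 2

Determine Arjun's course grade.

Weighted total:
  Essays 89 × 0.2 = 17.8
  Term project 71 × 0.07 = 4.97
  Practicals 73 × 0.26 = 18.98
  Oral exam 87 × 0.1 = 8.7
  Term paper 51 × 0.19 = 9.69
  Midterm exam 57 × 0.18 = 10.26
Sum = 70.4
Bonus: 70.4 + 2 = 72.4
72.4 is ≥ 71 and < 81 → C

C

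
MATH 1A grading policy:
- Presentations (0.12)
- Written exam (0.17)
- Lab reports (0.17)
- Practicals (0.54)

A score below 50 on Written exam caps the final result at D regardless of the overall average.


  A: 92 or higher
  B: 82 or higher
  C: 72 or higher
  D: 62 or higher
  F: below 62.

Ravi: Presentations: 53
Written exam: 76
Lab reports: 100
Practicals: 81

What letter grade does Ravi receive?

C

Written exam score 76 ≥ 50: minimum met.
Weighted total:
  Presentations 53 × 0.12 = 6.36
  Written exam 76 × 0.17 = 12.92
  Lab reports 100 × 0.17 = 17
  Practicals 81 × 0.54 = 43.74
Sum = 80.02
80.02 is ≥ 72 and < 82 → C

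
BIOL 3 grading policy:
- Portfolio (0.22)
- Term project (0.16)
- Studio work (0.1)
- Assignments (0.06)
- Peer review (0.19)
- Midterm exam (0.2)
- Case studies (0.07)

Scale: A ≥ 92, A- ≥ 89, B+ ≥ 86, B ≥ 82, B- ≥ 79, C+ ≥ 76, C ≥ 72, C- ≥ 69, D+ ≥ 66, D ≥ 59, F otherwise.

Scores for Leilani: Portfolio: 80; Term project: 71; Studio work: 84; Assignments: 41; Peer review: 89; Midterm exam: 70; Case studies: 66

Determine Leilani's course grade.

C

Weighted total:
  Portfolio 80 × 0.22 = 17.6
  Term project 71 × 0.16 = 11.36
  Studio work 84 × 0.1 = 8.4
  Assignments 41 × 0.06 = 2.46
  Peer review 89 × 0.19 = 16.91
  Midterm exam 70 × 0.2 = 14
  Case studies 66 × 0.07 = 4.62
Sum = 75.35
75.35 is ≥ 72 and < 76 → C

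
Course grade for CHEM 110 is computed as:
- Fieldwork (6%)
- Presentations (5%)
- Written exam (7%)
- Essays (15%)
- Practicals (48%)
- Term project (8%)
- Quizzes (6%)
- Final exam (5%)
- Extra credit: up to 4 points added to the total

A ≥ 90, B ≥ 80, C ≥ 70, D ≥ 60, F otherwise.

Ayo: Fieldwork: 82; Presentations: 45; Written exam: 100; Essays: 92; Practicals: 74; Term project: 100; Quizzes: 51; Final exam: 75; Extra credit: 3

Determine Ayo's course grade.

B

Weighted total:
  Fieldwork 82 × 0.06 = 4.92
  Presentations 45 × 0.05 = 2.25
  Written exam 100 × 0.07 = 7
  Essays 92 × 0.15 = 13.8
  Practicals 74 × 0.48 = 35.52
  Term project 100 × 0.08 = 8
  Quizzes 51 × 0.06 = 3.06
  Final exam 75 × 0.05 = 3.75
Sum = 78.3
Extra credit: 78.3 + 3 = 81.3
81.3 is ≥ 80 and < 90 → B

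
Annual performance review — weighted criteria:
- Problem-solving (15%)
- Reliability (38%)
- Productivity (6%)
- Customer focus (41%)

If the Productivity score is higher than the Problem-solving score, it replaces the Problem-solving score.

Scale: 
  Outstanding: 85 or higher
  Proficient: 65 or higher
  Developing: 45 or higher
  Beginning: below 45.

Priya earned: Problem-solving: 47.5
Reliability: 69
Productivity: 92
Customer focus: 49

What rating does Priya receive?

Productivity (92) > Problem-solving (47.5), so Problem-solving counts as 92.
Weighted total:
  Problem-solving 92 × 0.15 = 13.8
  Reliability 69 × 0.38 = 26.22
  Productivity 92 × 0.06 = 5.52
  Customer focus 49 × 0.41 = 20.09
Sum = 65.63
65.63 is ≥ 65 and < 85 → Proficient

Proficient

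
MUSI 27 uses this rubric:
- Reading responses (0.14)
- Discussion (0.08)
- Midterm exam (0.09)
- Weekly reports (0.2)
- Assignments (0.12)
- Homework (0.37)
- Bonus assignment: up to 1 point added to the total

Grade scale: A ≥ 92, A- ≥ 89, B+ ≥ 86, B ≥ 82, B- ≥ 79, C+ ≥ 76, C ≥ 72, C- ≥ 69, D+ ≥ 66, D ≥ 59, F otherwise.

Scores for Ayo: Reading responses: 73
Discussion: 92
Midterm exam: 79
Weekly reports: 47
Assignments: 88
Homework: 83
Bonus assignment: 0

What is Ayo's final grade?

C

Weighted total:
  Reading responses 73 × 0.14 = 10.22
  Discussion 92 × 0.08 = 7.36
  Midterm exam 79 × 0.09 = 7.11
  Weekly reports 47 × 0.2 = 9.4
  Assignments 88 × 0.12 = 10.56
  Homework 83 × 0.37 = 30.71
Sum = 75.36
Bonus assignment: 75.36 + 0 = 75.36
75.36 is ≥ 72 and < 76 → C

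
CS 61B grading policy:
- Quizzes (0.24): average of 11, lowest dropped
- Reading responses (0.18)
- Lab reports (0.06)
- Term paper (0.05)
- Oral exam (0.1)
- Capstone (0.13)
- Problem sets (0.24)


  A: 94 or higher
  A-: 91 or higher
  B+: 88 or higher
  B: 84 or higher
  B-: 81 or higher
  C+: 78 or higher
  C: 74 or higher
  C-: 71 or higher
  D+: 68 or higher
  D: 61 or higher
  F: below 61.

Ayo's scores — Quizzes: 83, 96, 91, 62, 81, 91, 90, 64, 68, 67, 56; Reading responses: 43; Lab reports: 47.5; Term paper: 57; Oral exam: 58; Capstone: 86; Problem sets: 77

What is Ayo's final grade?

Quizzes: drop 56 → average of remaining 10 = 793/10 = 79.3
Weighted total:
  Quizzes 79.3 × 0.24 = 19.032
  Reading responses 43 × 0.18 = 7.74
  Lab reports 47.5 × 0.06 = 2.85
  Term paper 57 × 0.05 = 2.85
  Oral exam 58 × 0.1 = 5.8
  Capstone 86 × 0.13 = 11.18
  Problem sets 77 × 0.24 = 18.48
Sum = 67.932
67.932 is ≥ 61 and < 68 → D

D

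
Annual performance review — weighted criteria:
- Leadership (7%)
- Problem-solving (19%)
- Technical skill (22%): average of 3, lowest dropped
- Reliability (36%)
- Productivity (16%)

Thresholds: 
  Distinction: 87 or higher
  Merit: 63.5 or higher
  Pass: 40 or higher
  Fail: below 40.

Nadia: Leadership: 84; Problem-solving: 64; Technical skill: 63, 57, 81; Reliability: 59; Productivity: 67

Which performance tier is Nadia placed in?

Merit

Technical skill: drop 57 → average of remaining 2 = 144/2 = 72
Weighted total:
  Leadership 84 × 0.07 = 5.88
  Problem-solving 64 × 0.19 = 12.16
  Technical skill 72 × 0.22 = 15.84
  Reliability 59 × 0.36 = 21.24
  Productivity 67 × 0.16 = 10.72
Sum = 65.84
65.84 is ≥ 63.5 and < 87 → Merit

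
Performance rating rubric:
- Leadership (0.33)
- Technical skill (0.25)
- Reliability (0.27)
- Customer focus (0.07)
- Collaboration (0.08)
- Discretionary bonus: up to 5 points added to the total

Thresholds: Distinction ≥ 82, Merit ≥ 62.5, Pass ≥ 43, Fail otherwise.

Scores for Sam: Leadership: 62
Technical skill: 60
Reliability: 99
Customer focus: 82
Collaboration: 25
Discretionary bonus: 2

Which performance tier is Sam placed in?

Merit

Weighted total:
  Leadership 62 × 0.33 = 20.46
  Technical skill 60 × 0.25 = 15
  Reliability 99 × 0.27 = 26.73
  Customer focus 82 × 0.07 = 5.74
  Collaboration 25 × 0.08 = 2
Sum = 69.93
Discretionary bonus: 69.93 + 2 = 71.93
71.93 is ≥ 62.5 and < 82 → Merit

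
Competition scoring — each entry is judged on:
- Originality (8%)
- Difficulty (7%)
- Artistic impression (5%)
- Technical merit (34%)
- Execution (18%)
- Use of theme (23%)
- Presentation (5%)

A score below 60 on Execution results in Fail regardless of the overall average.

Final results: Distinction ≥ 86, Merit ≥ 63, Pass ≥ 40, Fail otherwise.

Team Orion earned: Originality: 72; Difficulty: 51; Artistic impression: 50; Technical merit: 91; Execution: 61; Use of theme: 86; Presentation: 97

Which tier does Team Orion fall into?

Merit

Execution score 61 ≥ 60: minimum met.
Weighted total:
  Originality 72 × 0.08 = 5.76
  Difficulty 51 × 0.07 = 3.57
  Artistic impression 50 × 0.05 = 2.5
  Technical merit 91 × 0.34 = 30.94
  Execution 61 × 0.18 = 10.98
  Use of theme 86 × 0.23 = 19.78
  Presentation 97 × 0.05 = 4.85
Sum = 78.38
78.38 is ≥ 63 and < 86 → Merit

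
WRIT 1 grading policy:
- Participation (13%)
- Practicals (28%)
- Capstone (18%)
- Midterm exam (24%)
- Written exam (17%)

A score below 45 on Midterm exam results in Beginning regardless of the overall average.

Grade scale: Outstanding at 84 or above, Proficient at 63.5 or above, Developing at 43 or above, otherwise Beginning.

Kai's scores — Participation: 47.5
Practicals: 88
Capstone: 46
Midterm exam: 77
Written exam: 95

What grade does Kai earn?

Midterm exam score 77 ≥ 45: minimum met.
Weighted total:
  Participation 47.5 × 0.13 = 6.175
  Practicals 88 × 0.28 = 24.64
  Capstone 46 × 0.18 = 8.28
  Midterm exam 77 × 0.24 = 18.48
  Written exam 95 × 0.17 = 16.15
Sum = 73.725
73.725 is ≥ 63.5 and < 84 → Proficient

Proficient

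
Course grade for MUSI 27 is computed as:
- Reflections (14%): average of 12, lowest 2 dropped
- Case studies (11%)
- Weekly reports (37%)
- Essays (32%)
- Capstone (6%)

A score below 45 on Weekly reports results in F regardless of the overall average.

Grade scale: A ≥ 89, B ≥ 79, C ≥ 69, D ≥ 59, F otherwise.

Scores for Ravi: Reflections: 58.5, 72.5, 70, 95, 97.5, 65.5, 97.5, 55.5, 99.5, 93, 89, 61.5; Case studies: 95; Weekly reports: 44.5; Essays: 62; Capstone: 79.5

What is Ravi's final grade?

Reflections: drop 55.5, 58.5 → average of remaining 10 = 841/10 = 84.1
Weekly reports score 44.5 < 45: minimum not met.
Weighted total:
  Reflections 84.1 × 0.14 = 11.774
  Case studies 95 × 0.11 = 10.45
  Weekly reports 44.5 × 0.37 = 16.465
  Essays 62 × 0.32 = 19.84
  Capstone 79.5 × 0.06 = 4.77
Sum = 63.299
Because the Weekly reports minimum was not met, the result is F.

F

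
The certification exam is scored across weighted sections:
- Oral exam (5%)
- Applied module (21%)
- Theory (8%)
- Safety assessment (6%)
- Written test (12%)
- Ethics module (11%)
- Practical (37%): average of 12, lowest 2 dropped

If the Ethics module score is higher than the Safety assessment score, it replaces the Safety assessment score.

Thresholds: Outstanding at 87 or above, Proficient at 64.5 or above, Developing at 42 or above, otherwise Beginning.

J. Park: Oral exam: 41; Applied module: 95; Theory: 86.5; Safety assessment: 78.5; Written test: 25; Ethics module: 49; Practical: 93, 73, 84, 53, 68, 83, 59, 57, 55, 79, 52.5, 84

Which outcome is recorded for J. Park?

Proficient

Practical: drop 52.5, 53 → average of remaining 10 = 735/10 = 73.5
Ethics module (49) ≤ Safety assessment (78.5), so Safety assessment stays at 78.5.
Weighted total:
  Oral exam 41 × 0.05 = 2.05
  Applied module 95 × 0.21 = 19.95
  Theory 86.5 × 0.08 = 6.92
  Safety assessment 78.5 × 0.06 = 4.71
  Written test 25 × 0.12 = 3
  Ethics module 49 × 0.11 = 5.39
  Practical 73.5 × 0.37 = 27.195
Sum = 69.215
69.215 is ≥ 64.5 and < 87 → Proficient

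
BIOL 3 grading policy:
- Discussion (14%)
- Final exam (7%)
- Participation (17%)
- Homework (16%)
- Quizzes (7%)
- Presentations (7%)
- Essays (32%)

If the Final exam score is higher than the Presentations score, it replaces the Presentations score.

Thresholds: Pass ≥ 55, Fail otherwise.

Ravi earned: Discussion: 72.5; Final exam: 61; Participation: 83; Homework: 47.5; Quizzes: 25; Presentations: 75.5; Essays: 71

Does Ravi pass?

Pass

Final exam (61) ≤ Presentations (75.5), so Presentations stays at 75.5.
Weighted total:
  Discussion 72.5 × 0.14 = 10.15
  Final exam 61 × 0.07 = 4.27
  Participation 83 × 0.17 = 14.11
  Homework 47.5 × 0.16 = 7.6
  Quizzes 25 × 0.07 = 1.75
  Presentations 75.5 × 0.07 = 5.285
  Essays 71 × 0.32 = 22.72
Sum = 65.885
65.885 ≥ 55 → Pass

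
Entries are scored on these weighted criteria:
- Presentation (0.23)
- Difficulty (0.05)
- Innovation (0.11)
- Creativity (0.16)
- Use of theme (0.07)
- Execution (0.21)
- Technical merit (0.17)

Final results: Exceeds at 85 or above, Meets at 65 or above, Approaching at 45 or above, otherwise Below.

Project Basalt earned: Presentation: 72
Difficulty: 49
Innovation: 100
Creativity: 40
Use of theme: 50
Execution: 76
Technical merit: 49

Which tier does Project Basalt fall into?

Approaching

Weighted total:
  Presentation 72 × 0.23 = 16.56
  Difficulty 49 × 0.05 = 2.45
  Innovation 100 × 0.11 = 11
  Creativity 40 × 0.16 = 6.4
  Use of theme 50 × 0.07 = 3.5
  Execution 76 × 0.21 = 15.96
  Technical merit 49 × 0.17 = 8.33
Sum = 64.2
64.2 is ≥ 45 and < 65 → Approaching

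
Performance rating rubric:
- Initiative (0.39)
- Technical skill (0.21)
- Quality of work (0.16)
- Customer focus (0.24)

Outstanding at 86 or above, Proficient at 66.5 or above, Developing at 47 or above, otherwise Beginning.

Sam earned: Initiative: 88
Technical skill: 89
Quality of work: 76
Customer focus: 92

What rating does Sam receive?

Outstanding

Weighted total:
  Initiative 88 × 0.39 = 34.32
  Technical skill 89 × 0.21 = 18.69
  Quality of work 76 × 0.16 = 12.16
  Customer focus 92 × 0.24 = 22.08
Sum = 87.25
87.25 ≥ 86 → Outstanding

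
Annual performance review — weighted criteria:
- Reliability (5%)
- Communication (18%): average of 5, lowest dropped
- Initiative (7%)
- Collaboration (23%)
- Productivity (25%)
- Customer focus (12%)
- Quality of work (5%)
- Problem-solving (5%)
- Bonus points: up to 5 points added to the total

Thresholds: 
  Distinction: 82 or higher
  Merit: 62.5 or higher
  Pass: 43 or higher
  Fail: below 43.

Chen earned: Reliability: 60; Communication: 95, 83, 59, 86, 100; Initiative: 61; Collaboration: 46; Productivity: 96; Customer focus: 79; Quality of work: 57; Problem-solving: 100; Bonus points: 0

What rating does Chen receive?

Communication: drop 59 → average of remaining 4 = 364/4 = 91
Weighted total:
  Reliability 60 × 0.05 = 3
  Communication 91 × 0.18 = 16.38
  Initiative 61 × 0.07 = 4.27
  Collaboration 46 × 0.23 = 10.58
  Productivity 96 × 0.25 = 24
  Customer focus 79 × 0.12 = 9.48
  Quality of work 57 × 0.05 = 2.85
  Problem-solving 100 × 0.05 = 5
Sum = 75.56
Bonus points: 75.56 + 0 = 75.56
75.56 is ≥ 62.5 and < 82 → Merit

Merit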